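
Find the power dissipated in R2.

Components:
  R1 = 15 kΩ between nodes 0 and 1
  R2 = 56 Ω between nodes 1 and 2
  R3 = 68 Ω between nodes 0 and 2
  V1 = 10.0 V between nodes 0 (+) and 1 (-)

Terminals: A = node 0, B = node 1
Nodal analysis, taking node 1 as the 0 V reference.
Source V1 fixes V_0 = 10 V.
KCL at each unknown node (sum of currents leaving = 0; resistances in Ω):
  Node 2: (V_2 - 0)/56 + (V_2 - 10)/68 = 0
Collecting terms: 0.03256 × V_2 = 0.1471  =>  V_2 = 4.516 V
I_R2 = (V_1 - V_2)/R2 = (0 - 4.516)/56 = -0.08065 A
P_R2 = I_R2² × R2 = (-0.08065)² × 56 = 0.3642 W

Final answer: 0.3642 W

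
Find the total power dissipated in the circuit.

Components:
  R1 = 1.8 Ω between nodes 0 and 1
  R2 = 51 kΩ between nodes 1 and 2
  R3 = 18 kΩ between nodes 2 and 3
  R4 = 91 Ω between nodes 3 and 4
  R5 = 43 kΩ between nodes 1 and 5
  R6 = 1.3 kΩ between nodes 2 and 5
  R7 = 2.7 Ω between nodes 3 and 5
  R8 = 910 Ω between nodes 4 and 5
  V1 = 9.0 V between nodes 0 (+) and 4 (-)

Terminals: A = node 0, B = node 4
Nodal analysis, taking node 4 as the 0 V reference.
Source V1 fixes V_0 = 9 V.
KCL at each unknown node (sum of currents leaving = 0; resistances in Ω):
  Node 1: (V_1 - 9)/1.8 + (V_1 - V_2)/51000 + (V_1 - V_5)/43000 = 0
  Node 2: (V_2 - V_1)/51000 + (V_2 - V_3)/18000 + (V_2 - V_5)/1300 = 0
  Node 3: (V_3 - V_2)/18000 + (V_3 - 0)/91 + (V_3 - V_5)/2.7 = 0
  Node 5: (V_5 - V_1)/43000 + (V_5 - V_2)/1300 + (V_5 - V_3)/2.7 + (V_5 - 0)/910 = 0
Collecting terms (coefficients in siemens):
  0.5556·V_1 - 0.00001961·V_2 - 0.00002326·V_5 = 5
  0.0008444·V_2 - 0.00001961·V_1 - 0.00005556·V_3 - 0.0007692·V_5 = 0
  0.3814·V_3 - 0.00005556·V_2 - 0.3704·V_5 = 0
  0.3723·V_5 - 0.00002326·V_1 - 0.0007692·V_2 - 0.3704·V_3 = 0
Solving these 4 simultaneous equations (Gaussian elimination) gives:
  V_1 = 8.999 V, V_2 = 0.2404 V, V_3 = 0.03138 V, V_5 = 0.03228 V
Power in each resistor, P = (ΔV)²/R:
  P_R1 = (9 - 8.999)²/1.8 = 0.0000002603 W
  P_R2 = (8.999 - 0.2404)²/51000 = 0.001504 W
  P_R3 = (0.2404 - 0.03138)²/18000 = 0.000002428 W
  P_R4 = (0.03138 - 0)²/91 = 0.00001082 W
  P_R5 = (8.999 - 0.03228)²/43000 = 0.00187 W
  P_R6 = (0.2404 - 0.03228)²/1300 = 0.00003333 W
  P_R7 = (0.03138 - 0.03228)²/2.7 = 0.0000002997 W
  P_R8 = (0 - 0.03228)²/910 = 0.000001145 W
P_total = P_R1 + P_R2 + P_R3 + P_R4 + P_R5 + P_R6 + P_R7 + P_R8 = 0.003423 W

Final answer: 0.003423 W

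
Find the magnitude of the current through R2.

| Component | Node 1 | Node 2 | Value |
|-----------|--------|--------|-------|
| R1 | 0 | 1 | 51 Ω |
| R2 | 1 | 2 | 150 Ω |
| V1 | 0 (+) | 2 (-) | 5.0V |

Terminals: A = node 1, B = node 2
Nodal analysis, taking node 2 as the 0 V reference.
Source V1 fixes V_0 = 5 V.
KCL at each unknown node (sum of currents leaving = 0; resistances in Ω):
  Node 1: (V_1 - 5)/51 + (V_1 - 0)/150 = 0
Collecting terms: 0.02627 × V_1 = 0.09804  =>  V_1 = 3.731 V
I_R2 = (V_1 - V_2)/R2 = (3.731 - 0)/150 = 0.02488 A
|I_R2| = 0.02488 A

Final answer: |I_R2| = 0.02488 A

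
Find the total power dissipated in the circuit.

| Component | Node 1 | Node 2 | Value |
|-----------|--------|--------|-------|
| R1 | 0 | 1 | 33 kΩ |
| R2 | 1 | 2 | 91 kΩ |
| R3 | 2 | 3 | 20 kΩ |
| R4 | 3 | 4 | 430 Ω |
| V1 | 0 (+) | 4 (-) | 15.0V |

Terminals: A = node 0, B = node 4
Nodal analysis, taking node 4 as the 0 V reference.
Source V1 fixes V_0 = 15 V.
KCL at each unknown node (sum of currents leaving = 0; resistances in Ω):
  Node 1: (V_1 - 15)/33000 + (V_1 - V_2)/91000 = 0
  Node 2: (V_2 - V_1)/91000 + (V_2 - V_3)/20000 = 0
  Node 3: (V_3 - V_2)/20000 + (V_3 - 0)/430 = 0
Collecting terms (coefficients in siemens):
  0.00004129·V_1 - 0.00001099·V_2 = 0.0004545
  0.00006099·V_2 - 0.00001099·V_1 - 0.00005·V_3 = 0
  0.002376·V_3 - 0.00005·V_2 = 0
Solving these 3 simultaneous equations (Gaussian elimination) gives:
  V_1 = 11.57 V, V_2 = 2.122 V, V_3 = 0.04466 V
Power in each resistor, P = (ΔV)²/R:
  P_R1 = (15 - 11.57)²/33000 = 0.0003559 W
  P_R2 = (11.57 - 2.122)²/91000 = 0.0009815 W
  P_R3 = (2.122 - 0.04466)²/20000 = 0.0002157 W
  P_R4 = (0.04466 - 0)²/430 = 0.000004638 W
P_total = P_R1 + P_R2 + P_R3 + P_R4 = 0.001558 W

Final answer: 0.001558 W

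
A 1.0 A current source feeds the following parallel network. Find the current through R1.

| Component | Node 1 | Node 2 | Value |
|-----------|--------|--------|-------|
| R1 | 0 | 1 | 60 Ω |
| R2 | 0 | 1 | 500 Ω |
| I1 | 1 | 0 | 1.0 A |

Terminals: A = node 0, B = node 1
All resistors sit directly between nodes 0 and 1, so they are in parallel and share one voltage V; the full source current 1 A splits among them.
1/R_par = 1/60 + 1/500 = 0.01867 S  =>  R_par = 53.57 Ω
V = I × R_par = 1 × 53.57 = 53.57 V
I_R1 = V/R1 = 53.57/60 = 0.8929 A

Final answer: 0.8929 A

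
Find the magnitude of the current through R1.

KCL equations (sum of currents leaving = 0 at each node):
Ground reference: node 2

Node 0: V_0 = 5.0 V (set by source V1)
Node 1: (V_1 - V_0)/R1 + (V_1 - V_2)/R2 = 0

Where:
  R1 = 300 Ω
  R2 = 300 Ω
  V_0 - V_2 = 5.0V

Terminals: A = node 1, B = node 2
Nodal analysis, taking node 2 as the 0 V reference.
Source V1 fixes V_0 = 5 V.
KCL at each unknown node (sum of currents leaving = 0; resistances in Ω):
  Node 1: (V_1 - 5)/300 + (V_1 - 0)/300 = 0
Collecting terms: 0.006667 × V_1 = 0.01667  =>  V_1 = 2.5 V
I_R1 = (V_0 - V_1)/R1 = (5 - 2.5)/300 = 0.008333 A
|I_R1| = 0.008333 A

Final answer: |I_R1| = 0.008333 A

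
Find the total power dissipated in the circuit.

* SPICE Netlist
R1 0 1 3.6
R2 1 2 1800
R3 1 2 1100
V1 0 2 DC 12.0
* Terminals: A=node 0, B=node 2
Nodal analysis, taking node 2 as the 0 V reference.
Source V1 fixes V_0 = 12 V.
KCL at each unknown node (sum of currents leaving = 0; resistances in Ω):
  Node 1: (V_1 - 12)/3.6 + (V_1 - 0)/1800 + (V_1 - 0)/1100 = 0
Collecting terms: 0.2792 × V_1 = 3.333  =>  V_1 = 11.94 V
Power in each resistor, P = (ΔV)²/R:
  P_R1 = (12 - 11.94)²/3.6 = 0.0011 W
  P_R2 = (11.94 - 0)²/1800 = 0.07916 W
  P_R3 = (11.94 - 0)²/1100 = 0.1295 W
P_total = P_R1 + P_R2 + P_R3 = 0.2098 W

Final answer: 0.2098 W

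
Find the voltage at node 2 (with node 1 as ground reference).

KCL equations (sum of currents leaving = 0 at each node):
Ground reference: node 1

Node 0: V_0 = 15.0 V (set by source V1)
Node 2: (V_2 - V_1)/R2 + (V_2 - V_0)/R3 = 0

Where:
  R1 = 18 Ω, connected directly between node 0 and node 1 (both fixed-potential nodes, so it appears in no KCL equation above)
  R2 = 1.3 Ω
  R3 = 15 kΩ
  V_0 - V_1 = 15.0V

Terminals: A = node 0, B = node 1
Nodal analysis, taking node 1 as the 0 V reference.
Source V1 fixes V_0 = 15 V.
KCL at each unknown node (sum of currents leaving = 0; resistances in Ω):
  Node 2: (V_2 - 0)/1.3 + (V_2 - 15)/15000 = 0
Collecting terms: 0.7693 × V_2 = 0.001  =>  V_2 = 0.0013 V
The requested potential is V_2 = 0.0013 V.

Final answer: V_2 = 0.0013 V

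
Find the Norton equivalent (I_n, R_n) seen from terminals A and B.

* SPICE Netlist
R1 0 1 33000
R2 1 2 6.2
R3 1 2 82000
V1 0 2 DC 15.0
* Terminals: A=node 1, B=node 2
Find the Thévenin equivalent first; then I_n = V_th/R_th and R_n = R_th.
Step 1 — V_th is the open-circuit voltage V_A - V_B (nothing connected across the terminals).
Nodal analysis, taking node 2 as the 0 V reference.
Source V1 fixes V_0 = 15 V.
KCL at each unknown node (sum of currents leaving = 0; resistances in Ω):
  Node 1: (V_1 - 15)/33000 + (V_1 - 0)/6.2 + (V_1 - 0)/82000 = 0
Collecting terms: 0.1613 × V_1 = 0.0004545  =>  V_1 = 0.002817 V
V_th = V_1 - V_2 = 0.002817 - 0 = 0.002817 V
Step 2 — R_th: zero the source — replace V1 by a short circuit (node 2 merges into node 0) — and find the resistance seen between A (node 1) and B (node 0).
Reduce the network between node 1 (A) and node 0 (B) by series/parallel combination:
  Rp1 = R1 ‖ R2 ‖ R3 (parallel, all between nodes 0 and 1) = 1/(1/33000 + 1/6.2 + 1/82000) = 6.198 Ω
R_th = 6.198 Ω
I_n = V_th/R_th = 0.002817/6.198 = 0.0004545 A, and R_n = R_th = 6.198 Ω

Final answer: I_n = 0.0004545 A, R_n = 6.198 Ω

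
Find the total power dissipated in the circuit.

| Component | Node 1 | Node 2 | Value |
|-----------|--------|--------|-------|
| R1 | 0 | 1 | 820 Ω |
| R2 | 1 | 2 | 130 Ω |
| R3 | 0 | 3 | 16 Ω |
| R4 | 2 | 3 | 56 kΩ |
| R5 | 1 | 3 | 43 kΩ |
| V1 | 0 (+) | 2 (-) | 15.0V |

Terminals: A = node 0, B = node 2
Nodal analysis, taking node 2 as the 0 V reference.
Source V1 fixes V_0 = 15 V.
KCL at each unknown node (sum of currents leaving = 0; resistances in Ω):
  Node 1: (V_1 - 15)/820 + (V_1 - 0)/130 + (V_1 - V_3)/43000 = 0
  Node 3: (V_3 - 15)/16 + (V_3 - 0)/56000 + (V_3 - V_1)/43000 = 0
Collecting terms (coefficients in siemens):
  0.008935·V_1 - 0.00002326·V_3 = 0.01829
  0.06254·V_3 - 0.00002326·V_1 = 0.9375
Determinant D = (0.008935)(0.06254) - (-0.00002326)(-0.00002326) = 0.0005588
V_1 = [(0.01829)(0.06254) - (-0.00002326)(0.9375)]/D = 2.086 V
V_3 = [(0.008935)(0.9375) - (0.01829)(-0.00002326)]/D = 14.99 V
Power in each resistor, P = (ΔV)²/R:
  P_R1 = (15 - 2.086)²/820 = 0.2034 W
  P_R2 = (2.086 - 0)²/130 = 0.03348 W
  P_R3 = (15 - 14.99)²/16 = 0.000005158 W
  P_R4 = (0 - 14.99)²/56000 = 0.004013 W
  P_R5 = (2.086 - 14.99)²/43000 = 0.003873 W
P_total = P_R1 + P_R2 + P_R3 + P_R4 + P_R5 = 0.2447 W

Final answer: 0.2447 W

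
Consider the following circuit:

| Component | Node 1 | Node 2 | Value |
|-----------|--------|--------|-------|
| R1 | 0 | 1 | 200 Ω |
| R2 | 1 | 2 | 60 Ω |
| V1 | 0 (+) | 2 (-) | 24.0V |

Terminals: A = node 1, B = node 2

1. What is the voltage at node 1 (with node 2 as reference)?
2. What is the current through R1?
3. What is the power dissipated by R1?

Nodal analysis, taking node 2 as the 0 V reference.
Source V1 fixes V_0 = 24 V.
KCL at each unknown node (sum of currents leaving = 0; resistances in Ω):
  Node 1: (V_1 - 24)/200 + (V_1 - 0)/60 = 0
Collecting terms: 0.02167 × V_1 = 0.12  =>  V_1 = 5.538 V
Part 1:
  Read off the nodal solution: V_1 = 5.538 V
Part 2:
  I_R1 = (V_0 - V_1)/R1 = (24 - 5.538)/200 = 0.09231 A
  Magnitude: I_R1 = 0.09231 A
Part 3:
  I_R1 = (V_0 - V_1)/R1 = (24 - 5.538)/200 = 0.09231 A
  P_R1 = I_R1² × R1 = (0.09231)² × 200 = 1.704 W

Final answers:
1. V_1 = 5.538 V
2. I_R1 = 0.09231 A
3. P_R1 = 1.704 W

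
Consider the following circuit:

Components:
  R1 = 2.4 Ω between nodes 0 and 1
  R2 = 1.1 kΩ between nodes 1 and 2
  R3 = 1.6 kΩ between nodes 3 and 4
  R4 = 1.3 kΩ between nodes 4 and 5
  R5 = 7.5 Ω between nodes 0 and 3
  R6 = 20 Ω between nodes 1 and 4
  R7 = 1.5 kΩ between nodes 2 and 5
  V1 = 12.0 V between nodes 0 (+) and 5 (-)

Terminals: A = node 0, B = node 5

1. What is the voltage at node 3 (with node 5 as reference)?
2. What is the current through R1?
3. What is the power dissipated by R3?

Nodal analysis, taking node 5 as the 0 V reference.
Source V1 fixes V_0 = 12 V.
KCL at each unknown node (sum of currents leaving = 0; resistances in Ω):
  Node 1: (V_1 - 12)/2.4 + (V_1 - V_2)/1100 + (V_1 - V_4)/20 = 0
  Node 2: (V_2 - V_1)/1100 + (V_2 - 0)/1500 = 0
  Node 3: (V_3 - V_4)/1600 + (V_3 - 12)/7.5 = 0
  Node 4: (V_4 - V_3)/1600 + (V_4 - 0)/1300 + (V_4 - V_1)/20 = 0
Collecting terms (coefficients in siemens):
  0.4676·V_1 - 0.0009091·V_2 - 0.05·V_4 = 5
  0.001576·V_2 - 0.0009091·V_1 = 0
  0.134·V_3 - 0.000625·V_4 = 1.6
  0.05139·V_4 - 0.05·V_1 - 0.000625·V_3 = 0
Solving these 4 simultaneous equations (Gaussian elimination) gives:
  V_1 = 11.97 V, V_2 = 6.904 V, V_3 = 12 V, V_4 = 11.79 V
Part 1:
  Read off the nodal solution: V_3 = 12 V
Part 2:
  I_R1 = (V_0 - V_1)/R1 = (12 - 11.97)/2.4 = 0.01354 A
  Magnitude: I_R1 = 0.01354 A
Part 3:
  I_R3 = (V_3 - V_4)/R3 = (12 - 11.79)/1600 = 0.0001314 A
  P_R3 = I_R3² × R3 = (0.0001314)² × 1600 = 0.00002763 W

Final answers:
1. V_3 = 12 V
2. I_R1 = 0.01354 A
3. P_R3 = 2.763e-05 W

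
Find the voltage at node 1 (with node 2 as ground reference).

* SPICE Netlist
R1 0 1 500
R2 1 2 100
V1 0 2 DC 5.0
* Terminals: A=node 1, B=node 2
Nodal analysis, taking node 2 as the 0 V reference.
Source V1 fixes V_0 = 5 V.
KCL at each unknown node (sum of currents leaving = 0; resistances in Ω):
  Node 1: (V_1 - 5)/500 + (V_1 - 0)/100 = 0
Collecting terms: 0.012 × V_1 = 0.01  =>  V_1 = 0.8333 V
The requested potential is V_1 = 0.8333 V.

Final answer: V_1 = 0.8333 V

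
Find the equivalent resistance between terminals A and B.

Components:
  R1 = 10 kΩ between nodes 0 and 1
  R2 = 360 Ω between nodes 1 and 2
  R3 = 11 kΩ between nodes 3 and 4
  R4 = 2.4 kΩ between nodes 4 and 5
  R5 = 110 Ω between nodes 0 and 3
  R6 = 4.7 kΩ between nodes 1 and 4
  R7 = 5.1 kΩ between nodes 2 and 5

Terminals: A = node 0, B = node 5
The network is not a plain series/parallel combination. Inject a 1 A test current into terminal A (node 0) and return it from terminal B (node 5); then R_eq = V_A / (1 A).
Nodal analysis, taking node 5 as the 0 V reference.
Current source I_test pushes 1 A into node 0 and draws it out of node 5.
KCL at each unknown node (sum of currents leaving = 0; resistances in Ω):
  Node 0: (V_0 - V_1)/10000 + (V_0 - V_3)/110 - 1 = 0
  Node 1: (V_1 - V_0)/10000 + (V_1 - V_2)/360 + (V_1 - V_4)/4700 = 0
  Node 2: (V_2 - V_1)/360 + (V_2 - 0)/5100 = 0
  Node 3: (V_3 - V_0)/110 + (V_3 - V_4)/11000 = 0
  Node 4: (V_4 - V_1)/4700 + (V_4 - V_3)/11000 + (V_4 - 0)/2400 = 0
Collecting terms (coefficients in siemens):
  0.009191·V_0 - 0.0001·V_1 - 0.009091·V_3 = 1
  0.003091·V_1 - 0.0001·V_0 - 0.002778·V_2 - 0.0002128·V_4 = 0
  0.002974·V_2 - 0.002778·V_1 = 0
  0.009182·V_3 - 0.009091·V_0 - 0.00009091·V_4 = 0
  0.0007203·V_4 - 0.0002128·V_1 - 0.00009091·V_3 = 0
Solving these 5 simultaneous equations (Gaussian elimination) gives:
  V_0 = 7056 V, V_1 = 2063 V, V_2 = 1927 V, V_3 = 7001 V
  V_4 = 1493 V
R_eq = V_0 / 1 A = 7056 Ω = 7.056 kΩ

Final answer: 7.056 kΩ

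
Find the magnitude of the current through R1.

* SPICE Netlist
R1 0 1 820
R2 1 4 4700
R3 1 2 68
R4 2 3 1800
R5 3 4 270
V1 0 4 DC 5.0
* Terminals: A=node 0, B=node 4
Nodal analysis, taking node 4 as the 0 V reference.
Source V1 fixes V_0 = 5 V.
KCL at each unknown node (sum of currents leaving = 0; resistances in Ω):
  Node 1: (V_1 - 5)/820 + (V_1 - 0)/4700 + (V_1 - V_2)/68 = 0
  Node 2: (V_2 - V_1)/68 + (V_2 - V_3)/1800 = 0
  Node 3: (V_3 - V_2)/1800 + (V_3 - 0)/270 = 0
Collecting terms (coefficients in siemens):
  0.01614·V_1 - 0.01471·V_2 = 0.006098
  0.01526·V_2 - 0.01471·V_1 - 0.0005556·V_3 = 0
  0.004259·V_3 - 0.0005556·V_2 = 0
Solving these 3 simultaneous equations (Gaussian elimination) gives:
  V_1 = 3.209 V, V_2 = 3.107 V, V_3 = 0.4053 V
I_R1 = (V_0 - V_1)/R1 = (5 - 3.209)/820 = 0.002184 A
|I_R1| = 0.002184 A

Final answer: |I_R1| = 0.002184 A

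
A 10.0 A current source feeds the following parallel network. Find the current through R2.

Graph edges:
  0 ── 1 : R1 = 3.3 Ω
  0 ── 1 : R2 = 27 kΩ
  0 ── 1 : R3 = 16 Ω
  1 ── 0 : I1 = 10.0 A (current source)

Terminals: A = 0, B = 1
All resistors sit directly between nodes 0 and 1, so they are in parallel and share one voltage V; the full source current 10 A splits among them.
1/R_par = 1/3.3 + 1/27000 + 1/16 = 0.3656 S  =>  R_par = 2.735 Ω
V = I × R_par = 10 × 2.735 = 27.35 V
I_R2 = V/R2 = 27.35/27000 = 0.001013 A

Final answer: 0.001013 A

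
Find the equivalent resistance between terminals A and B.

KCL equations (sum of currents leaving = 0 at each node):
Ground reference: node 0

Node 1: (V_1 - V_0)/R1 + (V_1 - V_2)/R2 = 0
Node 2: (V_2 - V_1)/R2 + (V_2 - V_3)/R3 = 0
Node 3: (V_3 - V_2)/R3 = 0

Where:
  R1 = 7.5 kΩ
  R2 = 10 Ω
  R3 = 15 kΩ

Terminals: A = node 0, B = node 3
Reduce the network between node 0 (A) and node 3 (B) by series/parallel combination:
  Rs1 = R1 + R2 (series, joined only at node 1) = 7500 + 10 = 7510 Ω
  Rs2 = R3 + Rs1 (series, joined only at node 2) = 15000 + 7510 = 22510 Ω
R_eq = 22.51 kΩ

Final answer: 22.51 kΩ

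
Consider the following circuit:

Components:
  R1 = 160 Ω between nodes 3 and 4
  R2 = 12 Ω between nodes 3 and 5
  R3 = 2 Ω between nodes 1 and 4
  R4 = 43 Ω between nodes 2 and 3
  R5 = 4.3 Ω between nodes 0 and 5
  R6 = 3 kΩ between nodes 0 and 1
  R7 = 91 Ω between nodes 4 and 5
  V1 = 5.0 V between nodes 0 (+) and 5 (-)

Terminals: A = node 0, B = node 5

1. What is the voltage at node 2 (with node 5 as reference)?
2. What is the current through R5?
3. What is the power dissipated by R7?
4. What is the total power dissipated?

Nodal analysis, taking node 5 as the 0 V reference.
Source V1 fixes V_0 = 5 V.
KCL at each unknown node (sum of currents leaving = 0; resistances in Ω):
  Node 1: (V_1 - V_4)/2 + (V_1 - 5)/3000 = 0
  Node 2: (V_2 - V_3)/43 = 0
  Node 3: (V_3 - V_4)/160 + (V_3 - 0)/12 + (V_3 - V_2)/43 = 0
  Node 4: (V_4 - V_3)/160 + (V_4 - V_1)/2 + (V_4 - 0)/91 = 0
Collecting terms (coefficients in siemens):
  0.5003·V_1 - 0.5·V_4 = 0.001667
  0.02326·V_2 - 0.02326·V_3 = 0
  0.1128·V_3 - 0.02326·V_2 - 0.00625·V_4 = 0
  0.5172·V_4 - 0.5·V_1 - 0.00625·V_3 = 0
Solving these 4 simultaneous equations (Gaussian elimination) gives:
  V_1 = 0.1005 V, V_2 = 0.006781 V, V_3 = 0.006781 V, V_4 = 0.0972 V
Part 1:
  Read off the nodal solution: V_2 = 0.006781 V
Part 2:
  I_R5 = (V_0 - V_5)/R5 = (5 - 0)/4.3 = 1.163 A
  Magnitude: I_R5 = 1.163 A
Part 3:
  I_R7 = (V_4 - V_5)/R7 = (0.0972 - 0)/91 = 0.001068 A
  P_R7 = I_R7² × R7 = (0.001068)² × 91 = 0.0001038 W
Part 4:
  Power in each resistor, P = (ΔV)²/R:
    P_R1 = (0.006781 - 0.0972)²/160 = 0.00005109 W
    P_R2 = (0.006781 - 0)²/12 = 0.000003832 W
    P_R3 = (0.1005 - 0.0972)²/2 = 0.000005335 W
    P_R4 = (0.006781 - 0.006781)²/43 = 0 W
    P_R5 = (5 - 0)²/4.3 = 5.814 W
    P_R6 = (5 - 0.1005)²/3000 = 0.008002 W
    P_R7 = (0.0972 - 0)²/91 = 0.0001038 W
  P_total = P_R1 + P_R2 + P_R3 + P_R4 + P_R5 + P_R6 + P_R7 = 5.822 W

Final answers:
1. V_2 = 0.006781 V
2. I_R5 = 1.163 A
3. P_R7 = 0.0001038 W
4. P_total = 5.822 W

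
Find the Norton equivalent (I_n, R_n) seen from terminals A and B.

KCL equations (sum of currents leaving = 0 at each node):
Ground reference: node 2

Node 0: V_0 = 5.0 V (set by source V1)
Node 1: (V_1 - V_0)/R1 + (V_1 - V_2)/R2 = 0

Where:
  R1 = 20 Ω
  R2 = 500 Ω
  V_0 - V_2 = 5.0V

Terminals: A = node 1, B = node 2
Find the Thévenin equivalent first; then I_n = V_th/R_th and R_n = R_th.
Step 1 — V_th is the open-circuit voltage V_A - V_B (nothing connected across the terminals).
Nodal analysis, taking node 2 as the 0 V reference.
Source V1 fixes V_0 = 5 V.
KCL at each unknown node (sum of currents leaving = 0; resistances in Ω):
  Node 1: (V_1 - 5)/20 + (V_1 - 0)/500 = 0
Collecting terms: 0.052 × V_1 = 0.25  =>  V_1 = 4.808 V
V_th = V_1 - V_2 = 4.808 - 0 = 4.808 V
Step 2 — R_th: zero the source — replace V1 by a short circuit (node 2 merges into node 0) — and find the resistance seen between A (node 1) and B (node 0).
Reduce the network between node 1 (A) and node 0 (B) by series/parallel combination:
  Rp1 = R1 ‖ R2 (parallel, both between nodes 0 and 1) = 1/(1/20 + 1/500) = 19.23 Ω
R_th = 19.23 Ω
I_n = V_th/R_th = 4.808/19.23 = 0.25 A, and R_n = R_th = 19.23 Ω

Final answer: I_n = 0.25 A, R_n = 19.23 Ω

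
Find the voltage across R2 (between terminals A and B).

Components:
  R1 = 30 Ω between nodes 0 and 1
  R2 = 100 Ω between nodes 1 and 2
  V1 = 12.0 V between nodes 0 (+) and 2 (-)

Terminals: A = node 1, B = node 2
R1 and R2 are in series across V1 (node 0 → node 1 → node 2), and the output A–B is taken across R2, so this is a voltage divider.
Series current: I = V1/(R1 + R2) = 12/(30 + 100) = 12/130 = 0.09231 A
V_R2 = I × R2 = V1 × R2/(R1 + R2) = 12 × 100/130 = 9.231 V

Final answer: 9.231 V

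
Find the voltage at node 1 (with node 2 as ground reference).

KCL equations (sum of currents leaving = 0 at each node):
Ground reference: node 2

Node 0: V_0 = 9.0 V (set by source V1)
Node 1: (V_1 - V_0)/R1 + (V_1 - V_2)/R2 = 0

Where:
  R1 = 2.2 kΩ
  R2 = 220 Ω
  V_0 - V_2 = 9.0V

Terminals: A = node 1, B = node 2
Nodal analysis, taking node 2 as the 0 V reference.
Source V1 fixes V_0 = 9 V.
KCL at each unknown node (sum of currents leaving = 0; resistances in Ω):
  Node 1: (V_1 - 9)/2200 + (V_1 - 0)/220 = 0
Collecting terms: 0.005 × V_1 = 0.004091  =>  V_1 = 0.8182 V
The requested potential is V_1 = 0.8182 V.

Final answer: V_1 = 0.8182 V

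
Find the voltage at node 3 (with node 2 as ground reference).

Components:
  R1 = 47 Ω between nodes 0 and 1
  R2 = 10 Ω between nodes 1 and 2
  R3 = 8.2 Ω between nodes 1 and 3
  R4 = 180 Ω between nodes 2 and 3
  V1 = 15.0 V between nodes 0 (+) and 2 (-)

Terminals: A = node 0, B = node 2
Nodal analysis, taking node 2 as the 0 V reference.
Source V1 fixes V_0 = 15 V.
KCL at each unknown node (sum of currents leaving = 0; resistances in Ω):
  Node 1: (V_1 - 15)/47 + (V_1 - 0)/10 + (V_1 - V_3)/8.2 = 0
  Node 3: (V_3 - V_1)/8.2 + (V_3 - 0)/180 = 0
Collecting terms (coefficients in siemens):
  0.2432·V_1 - 0.122·V_3 = 0.3191
  0.1275·V_3 - 0.122·V_1 = 0
Determinant D = (0.2432)(0.1275) - (-0.122)(-0.122) = 0.01614
V_1 = [(0.3191)(0.1275) - (-0.122)(0)]/D = 2.521 V
V_3 = [(0.2432)(0) - (0.3191)(-0.122)]/D = 2.411 V
The requested potential is V_3 = 2.411 V.

Final answer: V_3 = 2.411 V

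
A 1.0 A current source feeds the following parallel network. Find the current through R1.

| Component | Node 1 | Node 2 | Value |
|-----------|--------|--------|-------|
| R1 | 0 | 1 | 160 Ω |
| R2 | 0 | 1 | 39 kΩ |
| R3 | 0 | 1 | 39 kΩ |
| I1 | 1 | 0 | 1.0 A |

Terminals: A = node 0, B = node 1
All resistors sit directly between nodes 0 and 1, so they are in parallel and share one voltage V; the full source current 1 A splits among them.
1/R_par = 1/160 + 1/39000 + 1/39000 = 0.006301 S  =>  R_par = 158.7 Ω
V = I × R_par = 1 × 158.7 = 158.7 V
I_R1 = V/R1 = 158.7/160 = 0.9919 A

Final answer: 0.9919 A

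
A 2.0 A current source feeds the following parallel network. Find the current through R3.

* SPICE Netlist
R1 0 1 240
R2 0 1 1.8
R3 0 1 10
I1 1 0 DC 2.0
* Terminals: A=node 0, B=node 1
All resistors sit directly between nodes 0 and 1, so they are in parallel and share one voltage V; the full source current 2 A splits among them.
1/R_par = 1/240 + 1/1.8 + 1/10 = 0.6597 S  =>  R_par = 1.516 Ω
V = I × R_par = 2 × 1.516 = 3.032 V
I_R3 = V/R3 = 3.032/10 = 0.3032 A

Final answer: 0.3032 A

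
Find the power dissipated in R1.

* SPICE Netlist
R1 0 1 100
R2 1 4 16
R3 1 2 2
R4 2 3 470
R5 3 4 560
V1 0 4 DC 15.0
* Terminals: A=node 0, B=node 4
Nodal analysis, taking node 4 as the 0 V reference.
Source V1 fixes V_0 = 15 V.
KCL at each unknown node (sum of currents leaving = 0; resistances in Ω):
  Node 1: (V_1 - 15)/100 + (V_1 - 0)/16 + (V_1 - V_2)/2 = 0
  Node 2: (V_2 - V_1)/2 + (V_2 - V_3)/470 = 0
  Node 3: (V_3 - V_2)/470 + (V_3 - 0)/560 = 0
Collecting terms (coefficients in siemens):
  0.5725·V_1 - 0.5·V_2 = 0.15
  0.5021·V_2 - 0.5·V_1 - 0.002128·V_3 = 0
  0.003913·V_3 - 0.002128·V_2 = 0
Solving these 3 simultaneous equations (Gaussian elimination) gives:
  V_1 = 2.042 V, V_2 = 2.038 V, V_3 = 1.108 V
I_R1 = (V_0 - V_1)/R1 = (15 - 2.042)/100 = 0.1296 A
P_R1 = I_R1² × R1 = (0.1296)² × 100 = 1.679 W

Final answer: 1.679 W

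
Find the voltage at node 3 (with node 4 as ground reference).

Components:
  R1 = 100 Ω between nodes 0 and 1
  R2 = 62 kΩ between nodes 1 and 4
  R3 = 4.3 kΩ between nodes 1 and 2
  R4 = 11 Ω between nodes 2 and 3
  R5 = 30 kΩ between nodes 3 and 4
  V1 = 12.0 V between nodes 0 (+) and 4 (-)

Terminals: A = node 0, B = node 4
Nodal analysis, taking node 4 as the 0 V reference.
Source V1 fixes V_0 = 12 V.
KCL at each unknown node (sum of currents leaving = 0; resistances in Ω):
  Node 1: (V_1 - 12)/100 + (V_1 - 0)/62000 + (V_1 - V_2)/4300 = 0
  Node 2: (V_2 - V_1)/4300 + (V_2 - V_3)/11 = 0
  Node 3: (V_3 - V_2)/11 + (V_3 - 0)/30000 = 0
Collecting terms (coefficients in siemens):
  0.01025·V_1 - 0.0002326·V_2 = 0.12
  0.09114·V_2 - 0.0002326·V_1 - 0.09091·V_3 = 0
  0.09094·V_3 - 0.09091·V_2 = 0
Solving these 3 simultaneous equations (Gaussian elimination) gives:
  V_1 = 11.95 V, V_2 = 10.45 V, V_3 = 10.44 V
The requested potential is V_3 = 10.44 V.

Final answer: V_3 = 10.44 V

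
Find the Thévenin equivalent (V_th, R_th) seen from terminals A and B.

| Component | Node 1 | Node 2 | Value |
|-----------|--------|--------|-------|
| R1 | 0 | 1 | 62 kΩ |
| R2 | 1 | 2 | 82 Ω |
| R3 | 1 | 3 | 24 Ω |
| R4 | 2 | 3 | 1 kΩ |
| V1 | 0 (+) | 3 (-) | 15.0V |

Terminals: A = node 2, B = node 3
Step 1 — V_th is the open-circuit voltage V_A - V_B (nothing connected across the terminals).
Nodal analysis, taking node 3 as the 0 V reference.
Source V1 fixes V_0 = 15 V.
KCL at each unknown node (sum of currents leaving = 0; resistances in Ω):
  Node 1: (V_1 - 15)/62000 + (V_1 - V_2)/82 + (V_1 - 0)/24 = 0
  Node 2: (V_2 - V_1)/82 + (V_2 - 0)/1000 = 0
Collecting terms (coefficients in siemens):
  0.05388·V_1 - 0.0122·V_2 = 0.0002419
  0.0132·V_2 - 0.0122·V_1 = 0
Determinant D = (0.05388)(0.0132) - (-0.0122)(-0.0122) = 0.0005622
V_1 = [(0.0002419)(0.0132) - (-0.0122)(0)]/D = 0.005678 V
V_2 = [(0.05388)(0) - (0.0002419)(-0.0122)]/D = 0.005248 V
V_th = V_2 - V_3 = 0.005248 - 0 = 0.005248 V
Step 2 — R_th: zero the source — replace V1 by a short circuit (node 3 merges into node 0) — and find the resistance seen between A (node 2) and B (node 0).
Reduce the network between node 2 (A) and node 0 (B) by series/parallel combination:
  Rp1 = R1 ‖ R3 (parallel, both between nodes 0 and 1) = 1/(1/62000 + 1/24) = 23.99 Ω
  Rs1 = R2 + Rp1 (series, joined only at node 1) = 82 + 23.99 = 106 Ω
  Rp2 = R4 ‖ Rs1 (parallel, both between nodes 0 and 2) = 1/(1/1000 + 1/106) = 95.83 Ω
R_th = 95.83 Ω

Final answer: V_th = 0.005248 V, R_th = 95.83 Ω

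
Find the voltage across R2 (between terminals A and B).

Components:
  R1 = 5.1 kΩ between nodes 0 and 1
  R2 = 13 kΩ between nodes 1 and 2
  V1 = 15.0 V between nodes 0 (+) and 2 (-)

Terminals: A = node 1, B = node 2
R1 and R2 are in series across V1 (node 0 → node 1 → node 2), and the output A–B is taken across R2, so this is a voltage divider.
Series current: I = V1/(R1 + R2) = 15/(5100 + 13000) = 15/18100 = 0.0008287 A
V_R2 = I × R2 = V1 × R2/(R1 + R2) = 15 × 13000/18100 = 10.77 V

Final answer: 10.77 V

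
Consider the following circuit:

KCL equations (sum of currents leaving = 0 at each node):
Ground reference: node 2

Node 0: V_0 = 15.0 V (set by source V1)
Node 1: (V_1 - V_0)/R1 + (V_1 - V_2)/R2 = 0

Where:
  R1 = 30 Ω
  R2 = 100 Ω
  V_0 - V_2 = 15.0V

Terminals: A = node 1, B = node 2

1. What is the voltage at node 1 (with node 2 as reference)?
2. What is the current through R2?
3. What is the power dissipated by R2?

Nodal analysis, taking node 2 as the 0 V reference.
Source V1 fixes V_0 = 15 V.
KCL at each unknown node (sum of currents leaving = 0; resistances in Ω):
  Node 1: (V_1 - 15)/30 + (V_1 - 0)/100 = 0
Collecting terms: 0.04333 × V_1 = 0.5  =>  V_1 = 11.54 V
Part 1:
  Read off the nodal solution: V_1 = 11.54 V
Part 2:
  I_R2 = (V_1 - V_2)/R2 = (11.54 - 0)/100 = 0.1154 A
  Magnitude: I_R2 = 0.1154 A
Part 3:
  I_R2 = (V_1 - V_2)/R2 = (11.54 - 0)/100 = 0.1154 A
  P_R2 = I_R2² × R2 = (0.1154)² × 100 = 1.331 W

Final answers:
1. V_1 = 11.54 V
2. I_R2 = 0.1154 A
3. P_R2 = 1.331 W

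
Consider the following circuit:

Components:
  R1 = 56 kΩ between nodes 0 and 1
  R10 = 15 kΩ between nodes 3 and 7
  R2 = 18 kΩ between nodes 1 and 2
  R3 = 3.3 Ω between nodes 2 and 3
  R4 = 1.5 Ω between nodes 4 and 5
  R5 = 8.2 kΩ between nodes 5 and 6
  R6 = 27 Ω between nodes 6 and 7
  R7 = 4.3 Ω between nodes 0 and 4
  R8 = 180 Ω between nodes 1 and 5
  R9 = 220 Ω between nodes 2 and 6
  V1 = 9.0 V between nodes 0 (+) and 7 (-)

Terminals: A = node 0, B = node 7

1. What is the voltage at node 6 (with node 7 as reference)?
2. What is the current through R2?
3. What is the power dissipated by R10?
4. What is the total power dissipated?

Nodal analysis, taking node 7 as the 0 V reference.
Source V1 fixes V_0 = 9 V.
KCL at each unknown node (sum of currents leaving = 0; resistances in Ω):
  Node 1: (V_1 - 9)/56000 + (V_1 - V_2)/18000 + (V_1 - V_5)/180 = 0
  Node 2: (V_2 - V_1)/18000 + (V_2 - V_3)/3.3 + (V_2 - V_6)/220 = 0
  Node 3: (V_3 - V_2)/3.3 + (V_3 - 0)/15000 = 0
  Node 4: (V_4 - V_5)/1.5 + (V_4 - 9)/4.3 = 0
  Node 5: (V_5 - V_4)/1.5 + (V_5 - V_6)/8200 + (V_5 - V_1)/180 = 0
  Node 6: (V_6 - V_5)/8200 + (V_6 - 0)/27 + (V_6 - V_2)/220 = 0
Collecting terms (coefficients in siemens):
  0.005629·V_1 - 0.00005556·V_2 - 0.005556·V_5 = 0.0001607
  0.3076·V_2 - 0.00005556·V_1 - 0.303·V_3 - 0.004545·V_6 = 0
  0.3031·V_3 - 0.303·V_2 = 0
  0.8992·V_4 - 0.6667·V_5 = 2.093
  0.6723·V_5 - 0.005556·V_1 - 0.6667·V_4 - 0.000122·V_6 = 0
  0.0417·V_6 - 0.004545·V_2 - 0.000122·V_5 = 0
Solving these 6 simultaneous equations (Gaussian elimination) gives:
  V_1 = 8.904 V, V_2 = 0.1472 V, V_3 = 0.1472 V, V_4 = 8.993 V
  V_5 = 8.991 V, V_6 = 0.04233 V
Part 1:
  Read off the nodal solution: V_6 = 0.04233 V
Part 2:
  I_R2 = (V_1 - V_2)/R2 = (8.904 - 0.1472)/18000 = 0.0004865 A
  Magnitude: I_R2 = 0.0004865 A
Part 3:
  I_R10 = (V_3 - V_7)/R10 = (0.1472 - 0)/15000 = 0.000009811 A
  P_R10 = I_R10² × R10 = (0.000009811)² × 15000 = 0.000001444 W
Part 4:
  Power in each resistor, P = (ΔV)²/R:
    P_R1 = (9 - 8.904)²/56000 = 0.0000001659 W
    P_R2 = (8.904 - 0.1472)²/18000 = 0.00426 W
    P_R3 = (0.1472 - 0.1472)²/3.3 = 0.0000000003176 W
    P_R4 = (8.993 - 8.991)²/1.5 = 0.000003726 W
    P_R5 = (8.991 - 0.04233)²/8200 = 0.009765 W
    P_R6 = (0.04233 - 0)²/27 = 0.00006638 W
    P_R7 = (9 - 8.993)²/4.3 = 0.00001068 W
    P_R8 = (8.904 - 8.991)²/180 = 0.0000423 W
    P_R9 = (0.1472 - 0.04233)²/220 = 0.00004998 W
    P_R10 = (0.1472 - 0)²/15000 = 0.000001444 W
  P_total = P_R1 + P_R2 + P_R3 + P_R4 + P_R5 + P_R6 + P_R7 + P_R8 + P_R9 + P_R10 = 0.0142 W

Final answers:
1. V_6 = 0.04233 V
2. I_R2 = 0.0004865 A
3. P_R10 = 1.444e-06 W
4. P_total = 0.0142 W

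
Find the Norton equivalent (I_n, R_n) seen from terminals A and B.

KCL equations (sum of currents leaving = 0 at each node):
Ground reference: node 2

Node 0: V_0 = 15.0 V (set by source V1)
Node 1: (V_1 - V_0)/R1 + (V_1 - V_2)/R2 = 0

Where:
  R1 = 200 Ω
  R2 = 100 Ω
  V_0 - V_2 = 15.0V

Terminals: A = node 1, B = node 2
Find the Thévenin equivalent first; then I_n = V_th/R_th and R_n = R_th.
Step 1 — V_th is the open-circuit voltage V_A - V_B (nothing connected across the terminals).
Nodal analysis, taking node 2 as the 0 V reference.
Source V1 fixes V_0 = 15 V.
KCL at each unknown node (sum of currents leaving = 0; resistances in Ω):
  Node 1: (V_1 - 15)/200 + (V_1 - 0)/100 = 0
Collecting terms: 0.015 × V_1 = 0.075  =>  V_1 = 5 V
V_th = V_1 - V_2 = 5 - 0 = 5 V
Step 2 — R_th: zero the source — replace V1 by a short circuit (node 2 merges into node 0) — and find the resistance seen between A (node 1) and B (node 0).
Reduce the network between node 1 (A) and node 0 (B) by series/parallel combination:
  Rp1 = R1 ‖ R2 (parallel, both between nodes 0 and 1) = 1/(1/200 + 1/100) = 66.67 Ω
R_th = 66.67 Ω
I_n = V_th/R_th = 5/66.67 = 0.075 A, and R_n = R_th = 66.67 Ω

Final answer: I_n = 0.075 A, R_n = 66.67 Ω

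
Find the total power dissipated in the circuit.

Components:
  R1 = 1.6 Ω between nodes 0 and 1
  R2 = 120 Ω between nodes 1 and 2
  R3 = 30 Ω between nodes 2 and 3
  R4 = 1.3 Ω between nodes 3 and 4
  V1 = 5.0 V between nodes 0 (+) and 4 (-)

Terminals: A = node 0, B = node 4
Nodal analysis, taking node 4 as the 0 V reference.
Source V1 fixes V_0 = 5 V.
KCL at each unknown node (sum of currents leaving = 0; resistances in Ω):
  Node 1: (V_1 - 5)/1.6 + (V_1 - V_2)/120 = 0
  Node 2: (V_2 - V_1)/120 + (V_2 - V_3)/30 = 0
  Node 3: (V_3 - V_2)/30 + (V_3 - 0)/1.3 = 0
Collecting terms (coefficients in siemens):
  0.6333·V_1 - 0.008333·V_2 = 3.125
  0.04167·V_2 - 0.008333·V_1 - 0.03333·V_3 = 0
  0.8026·V_3 - 0.03333·V_2 = 0
Solving these 3 simultaneous equations (Gaussian elimination) gives:
  V_1 = 4.948 V, V_2 = 1.024 V, V_3 = 0.04251 V
Power in each resistor, P = (ΔV)²/R:
  P_R1 = (5 - 4.948)²/1.6 = 0.001711 W
  P_R2 = (4.948 - 1.024)²/120 = 0.1283 W
  P_R3 = (1.024 - 0.04251)²/30 = 0.03208 W
  P_R4 = (0.04251 - 0)²/1.3 = 0.00139 W
P_total = P_R1 + P_R2 + P_R3 + P_R4 = 0.1635 W

Final answer: 0.1635 W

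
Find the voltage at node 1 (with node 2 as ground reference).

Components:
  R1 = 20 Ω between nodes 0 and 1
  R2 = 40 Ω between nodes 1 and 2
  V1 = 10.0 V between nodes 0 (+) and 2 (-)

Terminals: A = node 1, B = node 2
Nodal analysis, taking node 2 as the 0 V reference.
Source V1 fixes V_0 = 10 V.
KCL at each unknown node (sum of currents leaving = 0; resistances in Ω):
  Node 1: (V_1 - 10)/20 + (V_1 - 0)/40 = 0
Collecting terms: 0.075 × V_1 = 0.5  =>  V_1 = 6.667 V
The requested potential is V_1 = 6.667 V.

Final answer: V_1 = 6.667 V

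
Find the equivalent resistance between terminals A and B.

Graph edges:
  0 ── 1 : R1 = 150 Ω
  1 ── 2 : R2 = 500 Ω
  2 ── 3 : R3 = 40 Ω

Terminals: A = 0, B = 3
Reduce the network between node 0 (A) and node 3 (B) by series/parallel combination:
  Rs1 = R1 + R2 (series, joined only at node 1) = 150 + 500 = 650 Ω
  Rs2 = R3 + Rs1 (series, joined only at node 2) = 40 + 650 = 690 Ω
R_eq = 690 Ω

Final answer: 690 Ω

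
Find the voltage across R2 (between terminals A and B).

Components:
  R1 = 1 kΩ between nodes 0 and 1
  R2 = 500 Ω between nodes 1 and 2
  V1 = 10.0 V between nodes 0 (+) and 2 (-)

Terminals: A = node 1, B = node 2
R1 and R2 are in series across V1 (node 0 → node 1 → node 2), and the output A–B is taken across R2, so this is a voltage divider.
Series current: I = V1/(R1 + R2) = 10/(1000 + 500) = 10/1500 = 0.006667 A
V_R2 = I × R2 = V1 × R2/(R1 + R2) = 10 × 500/1500 = 3.333 V

Final answer: 3.333 V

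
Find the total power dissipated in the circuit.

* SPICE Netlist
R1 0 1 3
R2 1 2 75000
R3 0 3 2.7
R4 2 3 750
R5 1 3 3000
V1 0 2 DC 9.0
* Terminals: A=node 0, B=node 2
Nodal analysis, taking node 2 as the 0 V reference.
Source V1 fixes V_0 = 9 V.
KCL at each unknown node (sum of currents leaving = 0; resistances in Ω):
  Node 1: (V_1 - 9)/3 + (V_1 - 0)/75000 + (V_1 - V_3)/3000 = 0
  Node 3: (V_3 - 9)/2.7 + (V_3 - 0)/750 + (V_3 - V_1)/3000 = 0
Collecting terms (coefficients in siemens):
  0.3337·V_1 - 0.0003333·V_3 = 3
  0.372·V_3 - 0.0003333·V_1 = 3.333
Determinant D = (0.3337)(0.372) - (-0.0003333)(-0.0003333) = 0.1241
V_1 = [(3)(0.372) - (-0.0003333)(3.333)]/D = 9 V
V_3 = [(0.3337)(3.333) - (3)(-0.0003333)]/D = 8.968 V
Power in each resistor, P = (ΔV)²/R:
  P_R1 = (9 - 9)²/3 = 0.00000005118 W
  P_R2 = (9 - 0)²/75000 = 0.00108 W
  P_R3 = (9 - 8.968)²/2.7 = 0.0003853 W
  P_R4 = (0 - 8.968)²/750 = 0.1072 W
  P_R5 = (9 - 8.968)²/3000 = 0.0000003384 W
P_total = P_R1 + P_R2 + P_R3 + P_R4 + P_R5 = 0.1087 W

Final answer: 0.1087 W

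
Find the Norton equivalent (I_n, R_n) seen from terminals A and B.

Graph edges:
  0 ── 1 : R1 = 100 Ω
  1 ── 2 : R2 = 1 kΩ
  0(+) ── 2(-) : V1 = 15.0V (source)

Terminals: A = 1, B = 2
Find the Thévenin equivalent first; then I_n = V_th/R_th and R_n = R_th.
Step 1 — V_th is the open-circuit voltage V_A - V_B (nothing connected across the terminals).
Nodal analysis, taking node 2 as the 0 V reference.
Source V1 fixes V_0 = 15 V.
KCL at each unknown node (sum of currents leaving = 0; resistances in Ω):
  Node 1: (V_1 - 15)/100 + (V_1 - 0)/1000 = 0
Collecting terms: 0.011 × V_1 = 0.15  =>  V_1 = 13.64 V
V_th = V_1 - V_2 = 13.64 - 0 = 13.64 V
Step 2 — R_th: zero the source — replace V1 by a short circuit (node 2 merges into node 0) — and find the resistance seen between A (node 1) and B (node 0).
Reduce the network between node 1 (A) and node 0 (B) by series/parallel combination:
  Rp1 = R1 ‖ R2 (parallel, both between nodes 0 and 1) = 1/(1/100 + 1/1000) = 90.91 Ω
R_th = 90.91 Ω
I_n = V_th/R_th = 13.64/90.91 = 0.15 A, and R_n = R_th = 90.91 Ω

Final answer: I_n = 0.15 A, R_n = 90.91 Ω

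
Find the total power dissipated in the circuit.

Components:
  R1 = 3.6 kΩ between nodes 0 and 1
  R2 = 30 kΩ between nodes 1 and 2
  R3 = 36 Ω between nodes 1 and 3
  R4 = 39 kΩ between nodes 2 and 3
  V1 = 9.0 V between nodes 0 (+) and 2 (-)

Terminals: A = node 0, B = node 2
Nodal analysis, taking node 2 as the 0 V reference.
Source V1 fixes V_0 = 9 V.
KCL at each unknown node (sum of currents leaving = 0; resistances in Ω):
  Node 1: (V_1 - 9)/3600 + (V_1 - 0)/30000 + (V_1 - V_3)/36 = 0
  Node 3: (V_3 - V_1)/36 + (V_3 - 0)/39000 = 0
Collecting terms (coefficients in siemens):
  0.02809·V_1 - 0.02778·V_3 = 0.0025
  0.0278·V_3 - 0.02778·V_1 = 0
Determinant D = (0.02809)(0.0278) - (-0.02778)(-0.02778) = 0.000009362
V_1 = [(0.0025)(0.0278) - (-0.02778)(0)]/D = 7.424 V
V_3 = [(0.02809)(0) - (0.0025)(-0.02778)]/D = 7.418 V
Power in each resistor, P = (ΔV)²/R:
  P_R1 = (9 - 7.424)²/3600 = 0.0006896 W
  P_R2 = (7.424 - 0)²/30000 = 0.001837 W
  P_R3 = (7.424 - 7.418)²/36 = 0.000001302 W
  P_R4 = (0 - 7.418)²/39000 = 0.001411 W
P_total = P_R1 + P_R2 + P_R3 + P_R4 = 0.003939 W

Final answer: 0.003939 W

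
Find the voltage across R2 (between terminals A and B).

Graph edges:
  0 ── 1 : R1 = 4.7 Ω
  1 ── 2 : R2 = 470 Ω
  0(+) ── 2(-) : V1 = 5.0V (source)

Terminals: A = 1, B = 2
R1 and R2 are in series across V1 (node 0 → node 1 → node 2), and the output A–B is taken across R2, so this is a voltage divider.
Series current: I = V1/(R1 + R2) = 5/(4.7 + 470) = 5/474.7 = 0.01053 A
V_R2 = I × R2 = V1 × R2/(R1 + R2) = 5 × 470/474.7 = 4.95 V

Final answer: 4.95 V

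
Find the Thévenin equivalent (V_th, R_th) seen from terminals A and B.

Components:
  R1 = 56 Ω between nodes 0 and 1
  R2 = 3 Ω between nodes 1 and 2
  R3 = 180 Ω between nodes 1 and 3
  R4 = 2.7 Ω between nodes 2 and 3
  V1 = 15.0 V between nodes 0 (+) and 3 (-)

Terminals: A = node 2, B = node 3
Step 1 — V_th is the open-circuit voltage V_A - V_B (nothing connected across the terminals).
Nodal analysis, taking node 3 as the 0 V reference.
Source V1 fixes V_0 = 15 V.
KCL at each unknown node (sum of currents leaving = 0; resistances in Ω):
  Node 1: (V_1 - 15)/56 + (V_1 - V_2)/3 + (V_1 - 0)/180 = 0
  Node 2: (V_2 - V_1)/3 + (V_2 - 0)/2.7 = 0
Collecting terms (coefficients in siemens):
  0.3567·V_1 - 0.3333·V_2 = 0.2679
  0.7037·V_2 - 0.3333·V_1 = 0
Determinant D = (0.3567)(0.7037) - (-0.3333)(-0.3333) = 0.1399
V_1 = [(0.2679)(0.7037) - (-0.3333)(0)]/D = 1.347 V
V_2 = [(0.3567)(0) - (0.2679)(-0.3333)]/D = 0.6381 V
V_th = V_2 - V_3 = 0.6381 - 0 = 0.6381 V
Step 2 — R_th: zero the source — replace V1 by a short circuit (node 3 merges into node 0) — and find the resistance seen between A (node 2) and B (node 0).
Reduce the network between node 2 (A) and node 0 (B) by series/parallel combination:
  Rp1 = R1 ‖ R3 (parallel, both between nodes 0 and 1) = 1/(1/56 + 1/180) = 42.71 Ω
  Rs1 = R2 + Rp1 (series, joined only at node 1) = 3 + 42.71 = 45.71 Ω
  Rp2 = R4 ‖ Rs1 (parallel, both between nodes 0 and 2) = 1/(1/2.7 + 1/45.71) = 2.549 Ω
R_th = 2.549 Ω

Final answer: V_th = 0.6381 V, R_th = 2.549 Ω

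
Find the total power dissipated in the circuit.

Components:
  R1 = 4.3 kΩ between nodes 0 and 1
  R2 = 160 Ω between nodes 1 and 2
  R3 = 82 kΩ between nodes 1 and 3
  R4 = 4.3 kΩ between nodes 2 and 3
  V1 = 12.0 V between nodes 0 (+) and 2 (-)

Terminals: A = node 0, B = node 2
Nodal analysis, taking node 2 as the 0 V reference.
Source V1 fixes V_0 = 12 V.
KCL at each unknown node (sum of currents leaving = 0; resistances in Ω):
  Node 1: (V_1 - 12)/4300 + (V_1 - 0)/160 + (V_1 - V_3)/82000 = 0
  Node 3: (V_3 - V_1)/82000 + (V_3 - 0)/4300 = 0
Collecting terms (coefficients in siemens):
  0.006495·V_1 - 0.0000122·V_3 = 0.002791
  0.0002448·V_3 - 0.0000122·V_1 = 0
Determinant D = (0.006495)(0.0002448) - (-0.0000122)(-0.0000122) = 0.000001589
V_1 = [(0.002791)(0.0002448) - (-0.0000122)(0)]/D = 0.4297 V
V_3 = [(0.006495)(0) - (0.002791)(-0.0000122)]/D = 0.02141 V
Power in each resistor, P = (ΔV)²/R:
  P_R1 = (12 - 0.4297)²/4300 = 0.03113 W
  P_R2 = (0.4297 - 0)²/160 = 0.001154 W
  P_R3 = (0.4297 - 0.02141)²/82000 = 0.000002033 W
  P_R4 = (0 - 0.02141)²/4300 = 0.0000001066 W
P_total = P_R1 + P_R2 + P_R3 + P_R4 = 0.03229 W

Final answer: 0.03229 W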